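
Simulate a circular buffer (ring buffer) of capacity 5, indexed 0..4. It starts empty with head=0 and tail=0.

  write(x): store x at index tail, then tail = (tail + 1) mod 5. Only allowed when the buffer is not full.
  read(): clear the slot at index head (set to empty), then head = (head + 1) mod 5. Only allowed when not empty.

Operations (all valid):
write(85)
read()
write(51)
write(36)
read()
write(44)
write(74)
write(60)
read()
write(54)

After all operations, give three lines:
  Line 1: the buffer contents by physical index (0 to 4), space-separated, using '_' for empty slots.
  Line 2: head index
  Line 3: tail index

Answer: 60 54 _ 44 74
3
2

Derivation:
write(85): buf=[85 _ _ _ _], head=0, tail=1, size=1
read(): buf=[_ _ _ _ _], head=1, tail=1, size=0
write(51): buf=[_ 51 _ _ _], head=1, tail=2, size=1
write(36): buf=[_ 51 36 _ _], head=1, tail=3, size=2
read(): buf=[_ _ 36 _ _], head=2, tail=3, size=1
write(44): buf=[_ _ 36 44 _], head=2, tail=4, size=2
write(74): buf=[_ _ 36 44 74], head=2, tail=0, size=3
write(60): buf=[60 _ 36 44 74], head=2, tail=1, size=4
read(): buf=[60 _ _ 44 74], head=3, tail=1, size=3
write(54): buf=[60 54 _ 44 74], head=3, tail=2, size=4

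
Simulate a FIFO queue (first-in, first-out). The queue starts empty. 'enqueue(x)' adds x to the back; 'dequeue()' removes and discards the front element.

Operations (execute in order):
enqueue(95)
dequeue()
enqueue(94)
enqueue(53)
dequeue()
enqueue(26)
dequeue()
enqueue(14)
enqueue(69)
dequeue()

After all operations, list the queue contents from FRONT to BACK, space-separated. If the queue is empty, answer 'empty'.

enqueue(95): [95]
dequeue(): []
enqueue(94): [94]
enqueue(53): [94, 53]
dequeue(): [53]
enqueue(26): [53, 26]
dequeue(): [26]
enqueue(14): [26, 14]
enqueue(69): [26, 14, 69]
dequeue(): [14, 69]

Answer: 14 69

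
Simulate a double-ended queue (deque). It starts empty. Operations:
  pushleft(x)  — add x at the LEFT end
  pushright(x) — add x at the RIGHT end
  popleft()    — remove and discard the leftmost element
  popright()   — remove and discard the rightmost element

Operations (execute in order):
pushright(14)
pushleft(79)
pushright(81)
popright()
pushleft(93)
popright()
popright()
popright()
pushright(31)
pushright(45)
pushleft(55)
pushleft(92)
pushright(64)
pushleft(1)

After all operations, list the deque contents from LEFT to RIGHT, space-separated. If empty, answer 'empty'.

pushright(14): [14]
pushleft(79): [79, 14]
pushright(81): [79, 14, 81]
popright(): [79, 14]
pushleft(93): [93, 79, 14]
popright(): [93, 79]
popright(): [93]
popright(): []
pushright(31): [31]
pushright(45): [31, 45]
pushleft(55): [55, 31, 45]
pushleft(92): [92, 55, 31, 45]
pushright(64): [92, 55, 31, 45, 64]
pushleft(1): [1, 92, 55, 31, 45, 64]

Answer: 1 92 55 31 45 64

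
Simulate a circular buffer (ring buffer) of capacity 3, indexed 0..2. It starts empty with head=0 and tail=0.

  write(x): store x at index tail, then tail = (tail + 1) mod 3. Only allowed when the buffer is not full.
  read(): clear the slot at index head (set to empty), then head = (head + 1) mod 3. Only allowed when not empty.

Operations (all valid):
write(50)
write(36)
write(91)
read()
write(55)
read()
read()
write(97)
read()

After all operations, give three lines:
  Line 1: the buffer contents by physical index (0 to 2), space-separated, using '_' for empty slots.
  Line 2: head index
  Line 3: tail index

Answer: _ 97 _
1
2

Derivation:
write(50): buf=[50 _ _], head=0, tail=1, size=1
write(36): buf=[50 36 _], head=0, tail=2, size=2
write(91): buf=[50 36 91], head=0, tail=0, size=3
read(): buf=[_ 36 91], head=1, tail=0, size=2
write(55): buf=[55 36 91], head=1, tail=1, size=3
read(): buf=[55 _ 91], head=2, tail=1, size=2
read(): buf=[55 _ _], head=0, tail=1, size=1
write(97): buf=[55 97 _], head=0, tail=2, size=2
read(): buf=[_ 97 _], head=1, tail=2, size=1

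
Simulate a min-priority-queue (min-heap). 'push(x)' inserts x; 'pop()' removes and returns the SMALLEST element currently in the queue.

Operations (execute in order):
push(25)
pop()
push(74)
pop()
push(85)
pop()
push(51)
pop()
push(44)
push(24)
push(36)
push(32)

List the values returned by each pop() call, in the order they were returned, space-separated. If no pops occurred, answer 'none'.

push(25): heap contents = [25]
pop() → 25: heap contents = []
push(74): heap contents = [74]
pop() → 74: heap contents = []
push(85): heap contents = [85]
pop() → 85: heap contents = []
push(51): heap contents = [51]
pop() → 51: heap contents = []
push(44): heap contents = [44]
push(24): heap contents = [24, 44]
push(36): heap contents = [24, 36, 44]
push(32): heap contents = [24, 32, 36, 44]

Answer: 25 74 85 51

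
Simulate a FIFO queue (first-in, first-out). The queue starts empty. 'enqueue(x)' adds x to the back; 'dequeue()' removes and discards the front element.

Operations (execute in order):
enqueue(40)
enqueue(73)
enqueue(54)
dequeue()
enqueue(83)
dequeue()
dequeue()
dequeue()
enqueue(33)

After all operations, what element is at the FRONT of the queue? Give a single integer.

Answer: 33

Derivation:
enqueue(40): queue = [40]
enqueue(73): queue = [40, 73]
enqueue(54): queue = [40, 73, 54]
dequeue(): queue = [73, 54]
enqueue(83): queue = [73, 54, 83]
dequeue(): queue = [54, 83]
dequeue(): queue = [83]
dequeue(): queue = []
enqueue(33): queue = [33]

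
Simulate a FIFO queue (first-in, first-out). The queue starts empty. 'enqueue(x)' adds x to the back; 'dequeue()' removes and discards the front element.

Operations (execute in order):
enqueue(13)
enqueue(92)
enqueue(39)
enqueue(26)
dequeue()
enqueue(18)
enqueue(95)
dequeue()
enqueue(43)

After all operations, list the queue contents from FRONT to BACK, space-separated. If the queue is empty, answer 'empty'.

Answer: 39 26 18 95 43

Derivation:
enqueue(13): [13]
enqueue(92): [13, 92]
enqueue(39): [13, 92, 39]
enqueue(26): [13, 92, 39, 26]
dequeue(): [92, 39, 26]
enqueue(18): [92, 39, 26, 18]
enqueue(95): [92, 39, 26, 18, 95]
dequeue(): [39, 26, 18, 95]
enqueue(43): [39, 26, 18, 95, 43]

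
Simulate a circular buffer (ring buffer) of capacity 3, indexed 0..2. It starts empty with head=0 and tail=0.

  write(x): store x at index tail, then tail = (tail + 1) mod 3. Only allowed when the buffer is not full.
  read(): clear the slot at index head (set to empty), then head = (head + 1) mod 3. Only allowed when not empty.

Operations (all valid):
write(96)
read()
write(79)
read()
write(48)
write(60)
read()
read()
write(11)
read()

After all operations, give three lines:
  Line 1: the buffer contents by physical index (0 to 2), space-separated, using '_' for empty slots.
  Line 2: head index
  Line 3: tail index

write(96): buf=[96 _ _], head=0, tail=1, size=1
read(): buf=[_ _ _], head=1, tail=1, size=0
write(79): buf=[_ 79 _], head=1, tail=2, size=1
read(): buf=[_ _ _], head=2, tail=2, size=0
write(48): buf=[_ _ 48], head=2, tail=0, size=1
write(60): buf=[60 _ 48], head=2, tail=1, size=2
read(): buf=[60 _ _], head=0, tail=1, size=1
read(): buf=[_ _ _], head=1, tail=1, size=0
write(11): buf=[_ 11 _], head=1, tail=2, size=1
read(): buf=[_ _ _], head=2, tail=2, size=0

Answer: _ _ _
2
2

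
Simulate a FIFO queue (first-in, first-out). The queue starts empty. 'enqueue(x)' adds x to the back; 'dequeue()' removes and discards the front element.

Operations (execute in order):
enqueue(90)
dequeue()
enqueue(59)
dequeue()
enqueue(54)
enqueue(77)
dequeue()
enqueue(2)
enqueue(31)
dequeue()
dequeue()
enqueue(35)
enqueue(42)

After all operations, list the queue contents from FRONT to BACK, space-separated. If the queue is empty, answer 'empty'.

enqueue(90): [90]
dequeue(): []
enqueue(59): [59]
dequeue(): []
enqueue(54): [54]
enqueue(77): [54, 77]
dequeue(): [77]
enqueue(2): [77, 2]
enqueue(31): [77, 2, 31]
dequeue(): [2, 31]
dequeue(): [31]
enqueue(35): [31, 35]
enqueue(42): [31, 35, 42]

Answer: 31 35 42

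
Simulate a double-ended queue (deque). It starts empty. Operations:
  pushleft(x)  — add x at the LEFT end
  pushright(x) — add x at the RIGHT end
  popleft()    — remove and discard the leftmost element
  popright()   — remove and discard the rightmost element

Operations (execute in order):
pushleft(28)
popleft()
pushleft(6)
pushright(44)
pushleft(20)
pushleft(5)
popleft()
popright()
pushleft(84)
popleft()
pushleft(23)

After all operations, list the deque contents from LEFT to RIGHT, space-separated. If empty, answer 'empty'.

pushleft(28): [28]
popleft(): []
pushleft(6): [6]
pushright(44): [6, 44]
pushleft(20): [20, 6, 44]
pushleft(5): [5, 20, 6, 44]
popleft(): [20, 6, 44]
popright(): [20, 6]
pushleft(84): [84, 20, 6]
popleft(): [20, 6]
pushleft(23): [23, 20, 6]

Answer: 23 20 6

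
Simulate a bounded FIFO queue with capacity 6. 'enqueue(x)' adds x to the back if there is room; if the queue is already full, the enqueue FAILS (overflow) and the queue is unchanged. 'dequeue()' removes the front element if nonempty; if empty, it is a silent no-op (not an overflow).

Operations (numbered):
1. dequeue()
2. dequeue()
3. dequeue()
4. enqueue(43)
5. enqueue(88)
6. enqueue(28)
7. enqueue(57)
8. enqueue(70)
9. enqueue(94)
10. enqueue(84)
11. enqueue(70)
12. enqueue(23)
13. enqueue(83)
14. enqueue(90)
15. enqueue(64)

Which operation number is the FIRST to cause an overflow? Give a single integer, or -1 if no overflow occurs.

1. dequeue(): empty, no-op, size=0
2. dequeue(): empty, no-op, size=0
3. dequeue(): empty, no-op, size=0
4. enqueue(43): size=1
5. enqueue(88): size=2
6. enqueue(28): size=3
7. enqueue(57): size=4
8. enqueue(70): size=5
9. enqueue(94): size=6
10. enqueue(84): size=6=cap → OVERFLOW (fail)
11. enqueue(70): size=6=cap → OVERFLOW (fail)
12. enqueue(23): size=6=cap → OVERFLOW (fail)
13. enqueue(83): size=6=cap → OVERFLOW (fail)
14. enqueue(90): size=6=cap → OVERFLOW (fail)
15. enqueue(64): size=6=cap → OVERFLOW (fail)

Answer: 10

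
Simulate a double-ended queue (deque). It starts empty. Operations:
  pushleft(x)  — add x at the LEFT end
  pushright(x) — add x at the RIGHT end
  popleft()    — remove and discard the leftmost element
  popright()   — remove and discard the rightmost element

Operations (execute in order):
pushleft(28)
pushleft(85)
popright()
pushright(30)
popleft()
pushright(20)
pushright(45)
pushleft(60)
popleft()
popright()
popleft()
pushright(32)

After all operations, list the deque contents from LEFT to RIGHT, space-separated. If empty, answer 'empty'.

pushleft(28): [28]
pushleft(85): [85, 28]
popright(): [85]
pushright(30): [85, 30]
popleft(): [30]
pushright(20): [30, 20]
pushright(45): [30, 20, 45]
pushleft(60): [60, 30, 20, 45]
popleft(): [30, 20, 45]
popright(): [30, 20]
popleft(): [20]
pushright(32): [20, 32]

Answer: 20 32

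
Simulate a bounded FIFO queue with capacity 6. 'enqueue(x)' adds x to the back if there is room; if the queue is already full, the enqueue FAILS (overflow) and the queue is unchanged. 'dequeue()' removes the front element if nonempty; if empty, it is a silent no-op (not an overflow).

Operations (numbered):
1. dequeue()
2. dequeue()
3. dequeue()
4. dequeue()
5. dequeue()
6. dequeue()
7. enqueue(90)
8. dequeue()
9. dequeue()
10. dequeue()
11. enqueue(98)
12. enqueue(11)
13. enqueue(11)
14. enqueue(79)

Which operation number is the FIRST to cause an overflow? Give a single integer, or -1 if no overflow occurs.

Answer: -1

Derivation:
1. dequeue(): empty, no-op, size=0
2. dequeue(): empty, no-op, size=0
3. dequeue(): empty, no-op, size=0
4. dequeue(): empty, no-op, size=0
5. dequeue(): empty, no-op, size=0
6. dequeue(): empty, no-op, size=0
7. enqueue(90): size=1
8. dequeue(): size=0
9. dequeue(): empty, no-op, size=0
10. dequeue(): empty, no-op, size=0
11. enqueue(98): size=1
12. enqueue(11): size=2
13. enqueue(11): size=3
14. enqueue(79): size=4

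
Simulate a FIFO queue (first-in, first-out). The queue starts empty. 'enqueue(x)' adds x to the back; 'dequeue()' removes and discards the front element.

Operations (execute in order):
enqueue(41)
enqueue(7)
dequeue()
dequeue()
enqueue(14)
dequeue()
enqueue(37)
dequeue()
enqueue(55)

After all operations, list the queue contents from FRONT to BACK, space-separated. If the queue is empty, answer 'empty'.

Answer: 55

Derivation:
enqueue(41): [41]
enqueue(7): [41, 7]
dequeue(): [7]
dequeue(): []
enqueue(14): [14]
dequeue(): []
enqueue(37): [37]
dequeue(): []
enqueue(55): [55]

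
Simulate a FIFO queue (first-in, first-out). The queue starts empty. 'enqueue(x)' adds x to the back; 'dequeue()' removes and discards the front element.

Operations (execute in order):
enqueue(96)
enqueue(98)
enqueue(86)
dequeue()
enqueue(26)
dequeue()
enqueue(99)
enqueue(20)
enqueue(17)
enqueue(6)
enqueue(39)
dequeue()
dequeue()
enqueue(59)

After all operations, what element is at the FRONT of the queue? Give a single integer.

enqueue(96): queue = [96]
enqueue(98): queue = [96, 98]
enqueue(86): queue = [96, 98, 86]
dequeue(): queue = [98, 86]
enqueue(26): queue = [98, 86, 26]
dequeue(): queue = [86, 26]
enqueue(99): queue = [86, 26, 99]
enqueue(20): queue = [86, 26, 99, 20]
enqueue(17): queue = [86, 26, 99, 20, 17]
enqueue(6): queue = [86, 26, 99, 20, 17, 6]
enqueue(39): queue = [86, 26, 99, 20, 17, 6, 39]
dequeue(): queue = [26, 99, 20, 17, 6, 39]
dequeue(): queue = [99, 20, 17, 6, 39]
enqueue(59): queue = [99, 20, 17, 6, 39, 59]

Answer: 99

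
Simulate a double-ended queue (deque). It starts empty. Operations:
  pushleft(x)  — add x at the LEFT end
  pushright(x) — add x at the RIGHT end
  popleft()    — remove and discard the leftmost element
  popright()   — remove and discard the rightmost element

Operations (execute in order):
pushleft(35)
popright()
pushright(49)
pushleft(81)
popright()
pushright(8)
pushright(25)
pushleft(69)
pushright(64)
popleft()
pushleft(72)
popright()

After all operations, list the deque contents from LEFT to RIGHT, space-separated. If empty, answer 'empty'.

pushleft(35): [35]
popright(): []
pushright(49): [49]
pushleft(81): [81, 49]
popright(): [81]
pushright(8): [81, 8]
pushright(25): [81, 8, 25]
pushleft(69): [69, 81, 8, 25]
pushright(64): [69, 81, 8, 25, 64]
popleft(): [81, 8, 25, 64]
pushleft(72): [72, 81, 8, 25, 64]
popright(): [72, 81, 8, 25]

Answer: 72 81 8 25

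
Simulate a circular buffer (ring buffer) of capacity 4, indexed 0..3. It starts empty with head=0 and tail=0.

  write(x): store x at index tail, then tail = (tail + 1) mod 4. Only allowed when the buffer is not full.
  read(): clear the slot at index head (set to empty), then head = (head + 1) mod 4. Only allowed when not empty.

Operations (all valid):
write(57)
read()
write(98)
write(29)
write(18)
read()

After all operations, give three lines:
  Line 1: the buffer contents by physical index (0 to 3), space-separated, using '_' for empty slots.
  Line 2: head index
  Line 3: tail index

Answer: _ _ 29 18
2
0

Derivation:
write(57): buf=[57 _ _ _], head=0, tail=1, size=1
read(): buf=[_ _ _ _], head=1, tail=1, size=0
write(98): buf=[_ 98 _ _], head=1, tail=2, size=1
write(29): buf=[_ 98 29 _], head=1, tail=3, size=2
write(18): buf=[_ 98 29 18], head=1, tail=0, size=3
read(): buf=[_ _ 29 18], head=2, tail=0, size=2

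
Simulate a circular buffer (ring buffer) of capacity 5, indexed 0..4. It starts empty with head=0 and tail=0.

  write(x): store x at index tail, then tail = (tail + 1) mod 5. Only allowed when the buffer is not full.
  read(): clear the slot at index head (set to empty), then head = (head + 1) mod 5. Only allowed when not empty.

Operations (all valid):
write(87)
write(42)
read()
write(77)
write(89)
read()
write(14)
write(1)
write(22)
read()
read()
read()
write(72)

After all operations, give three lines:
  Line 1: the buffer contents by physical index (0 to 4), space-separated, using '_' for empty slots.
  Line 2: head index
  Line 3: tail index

Answer: 1 22 72 _ _
0
3

Derivation:
write(87): buf=[87 _ _ _ _], head=0, tail=1, size=1
write(42): buf=[87 42 _ _ _], head=0, tail=2, size=2
read(): buf=[_ 42 _ _ _], head=1, tail=2, size=1
write(77): buf=[_ 42 77 _ _], head=1, tail=3, size=2
write(89): buf=[_ 42 77 89 _], head=1, tail=4, size=3
read(): buf=[_ _ 77 89 _], head=2, tail=4, size=2
write(14): buf=[_ _ 77 89 14], head=2, tail=0, size=3
write(1): buf=[1 _ 77 89 14], head=2, tail=1, size=4
write(22): buf=[1 22 77 89 14], head=2, tail=2, size=5
read(): buf=[1 22 _ 89 14], head=3, tail=2, size=4
read(): buf=[1 22 _ _ 14], head=4, tail=2, size=3
read(): buf=[1 22 _ _ _], head=0, tail=2, size=2
write(72): buf=[1 22 72 _ _], head=0, tail=3, size=3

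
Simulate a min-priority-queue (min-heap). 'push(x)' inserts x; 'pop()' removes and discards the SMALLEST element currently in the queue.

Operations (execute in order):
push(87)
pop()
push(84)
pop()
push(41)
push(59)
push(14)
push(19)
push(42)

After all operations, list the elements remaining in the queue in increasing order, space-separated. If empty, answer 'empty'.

push(87): heap contents = [87]
pop() → 87: heap contents = []
push(84): heap contents = [84]
pop() → 84: heap contents = []
push(41): heap contents = [41]
push(59): heap contents = [41, 59]
push(14): heap contents = [14, 41, 59]
push(19): heap contents = [14, 19, 41, 59]
push(42): heap contents = [14, 19, 41, 42, 59]

Answer: 14 19 41 42 59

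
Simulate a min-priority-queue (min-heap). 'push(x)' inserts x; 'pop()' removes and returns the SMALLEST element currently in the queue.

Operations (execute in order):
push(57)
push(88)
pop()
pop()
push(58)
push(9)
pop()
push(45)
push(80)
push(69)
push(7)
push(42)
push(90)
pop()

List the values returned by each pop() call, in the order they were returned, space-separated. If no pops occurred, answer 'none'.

push(57): heap contents = [57]
push(88): heap contents = [57, 88]
pop() → 57: heap contents = [88]
pop() → 88: heap contents = []
push(58): heap contents = [58]
push(9): heap contents = [9, 58]
pop() → 9: heap contents = [58]
push(45): heap contents = [45, 58]
push(80): heap contents = [45, 58, 80]
push(69): heap contents = [45, 58, 69, 80]
push(7): heap contents = [7, 45, 58, 69, 80]
push(42): heap contents = [7, 42, 45, 58, 69, 80]
push(90): heap contents = [7, 42, 45, 58, 69, 80, 90]
pop() → 7: heap contents = [42, 45, 58, 69, 80, 90]

Answer: 57 88 9 7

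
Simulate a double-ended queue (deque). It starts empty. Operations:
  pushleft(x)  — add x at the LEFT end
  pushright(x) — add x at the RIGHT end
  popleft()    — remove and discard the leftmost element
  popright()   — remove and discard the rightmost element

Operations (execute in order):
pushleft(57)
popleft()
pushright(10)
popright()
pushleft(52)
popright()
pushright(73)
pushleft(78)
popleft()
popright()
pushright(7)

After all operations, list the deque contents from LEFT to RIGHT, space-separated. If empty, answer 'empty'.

Answer: 7

Derivation:
pushleft(57): [57]
popleft(): []
pushright(10): [10]
popright(): []
pushleft(52): [52]
popright(): []
pushright(73): [73]
pushleft(78): [78, 73]
popleft(): [73]
popright(): []
pushright(7): [7]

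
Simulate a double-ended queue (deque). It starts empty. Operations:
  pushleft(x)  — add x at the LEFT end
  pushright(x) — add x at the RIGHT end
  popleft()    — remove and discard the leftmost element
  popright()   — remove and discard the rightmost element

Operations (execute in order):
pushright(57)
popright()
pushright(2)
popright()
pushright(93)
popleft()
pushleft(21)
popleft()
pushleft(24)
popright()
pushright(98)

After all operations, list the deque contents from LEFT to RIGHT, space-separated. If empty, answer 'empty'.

pushright(57): [57]
popright(): []
pushright(2): [2]
popright(): []
pushright(93): [93]
popleft(): []
pushleft(21): [21]
popleft(): []
pushleft(24): [24]
popright(): []
pushright(98): [98]

Answer: 98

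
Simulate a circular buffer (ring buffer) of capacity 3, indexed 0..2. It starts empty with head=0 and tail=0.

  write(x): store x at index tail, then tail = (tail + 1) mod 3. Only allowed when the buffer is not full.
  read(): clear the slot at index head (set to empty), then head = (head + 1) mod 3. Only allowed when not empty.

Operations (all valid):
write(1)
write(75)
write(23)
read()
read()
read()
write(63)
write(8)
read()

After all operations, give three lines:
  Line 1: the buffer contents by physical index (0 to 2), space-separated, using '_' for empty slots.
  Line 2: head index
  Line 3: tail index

Answer: _ 8 _
1
2

Derivation:
write(1): buf=[1 _ _], head=0, tail=1, size=1
write(75): buf=[1 75 _], head=0, tail=2, size=2
write(23): buf=[1 75 23], head=0, tail=0, size=3
read(): buf=[_ 75 23], head=1, tail=0, size=2
read(): buf=[_ _ 23], head=2, tail=0, size=1
read(): buf=[_ _ _], head=0, tail=0, size=0
write(63): buf=[63 _ _], head=0, tail=1, size=1
write(8): buf=[63 8 _], head=0, tail=2, size=2
read(): buf=[_ 8 _], head=1, tail=2, size=1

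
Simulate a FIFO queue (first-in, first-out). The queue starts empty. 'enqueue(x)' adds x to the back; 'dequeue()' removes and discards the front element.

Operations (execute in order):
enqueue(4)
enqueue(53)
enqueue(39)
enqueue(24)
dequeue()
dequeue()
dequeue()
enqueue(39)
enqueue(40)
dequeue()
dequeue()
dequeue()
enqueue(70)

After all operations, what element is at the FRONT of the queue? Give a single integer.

Answer: 70

Derivation:
enqueue(4): queue = [4]
enqueue(53): queue = [4, 53]
enqueue(39): queue = [4, 53, 39]
enqueue(24): queue = [4, 53, 39, 24]
dequeue(): queue = [53, 39, 24]
dequeue(): queue = [39, 24]
dequeue(): queue = [24]
enqueue(39): queue = [24, 39]
enqueue(40): queue = [24, 39, 40]
dequeue(): queue = [39, 40]
dequeue(): queue = [40]
dequeue(): queue = []
enqueue(70): queue = [70]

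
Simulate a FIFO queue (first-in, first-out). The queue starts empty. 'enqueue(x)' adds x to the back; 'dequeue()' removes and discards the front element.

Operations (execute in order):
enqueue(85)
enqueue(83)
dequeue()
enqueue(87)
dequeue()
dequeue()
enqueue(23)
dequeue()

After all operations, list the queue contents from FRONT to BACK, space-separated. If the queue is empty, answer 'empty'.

enqueue(85): [85]
enqueue(83): [85, 83]
dequeue(): [83]
enqueue(87): [83, 87]
dequeue(): [87]
dequeue(): []
enqueue(23): [23]
dequeue(): []

Answer: empty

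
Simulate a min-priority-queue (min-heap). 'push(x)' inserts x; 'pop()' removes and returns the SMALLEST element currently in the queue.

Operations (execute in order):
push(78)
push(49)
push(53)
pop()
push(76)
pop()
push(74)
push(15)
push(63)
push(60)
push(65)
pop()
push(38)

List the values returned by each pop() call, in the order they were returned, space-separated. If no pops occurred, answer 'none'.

push(78): heap contents = [78]
push(49): heap contents = [49, 78]
push(53): heap contents = [49, 53, 78]
pop() → 49: heap contents = [53, 78]
push(76): heap contents = [53, 76, 78]
pop() → 53: heap contents = [76, 78]
push(74): heap contents = [74, 76, 78]
push(15): heap contents = [15, 74, 76, 78]
push(63): heap contents = [15, 63, 74, 76, 78]
push(60): heap contents = [15, 60, 63, 74, 76, 78]
push(65): heap contents = [15, 60, 63, 65, 74, 76, 78]
pop() → 15: heap contents = [60, 63, 65, 74, 76, 78]
push(38): heap contents = [38, 60, 63, 65, 74, 76, 78]

Answer: 49 53 15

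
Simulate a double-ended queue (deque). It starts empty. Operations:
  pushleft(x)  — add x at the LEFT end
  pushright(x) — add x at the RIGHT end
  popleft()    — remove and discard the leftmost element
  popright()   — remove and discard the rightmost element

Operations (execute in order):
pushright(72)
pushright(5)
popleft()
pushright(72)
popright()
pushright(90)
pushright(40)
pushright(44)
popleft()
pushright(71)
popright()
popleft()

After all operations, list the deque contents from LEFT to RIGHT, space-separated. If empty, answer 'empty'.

pushright(72): [72]
pushright(5): [72, 5]
popleft(): [5]
pushright(72): [5, 72]
popright(): [5]
pushright(90): [5, 90]
pushright(40): [5, 90, 40]
pushright(44): [5, 90, 40, 44]
popleft(): [90, 40, 44]
pushright(71): [90, 40, 44, 71]
popright(): [90, 40, 44]
popleft(): [40, 44]

Answer: 40 44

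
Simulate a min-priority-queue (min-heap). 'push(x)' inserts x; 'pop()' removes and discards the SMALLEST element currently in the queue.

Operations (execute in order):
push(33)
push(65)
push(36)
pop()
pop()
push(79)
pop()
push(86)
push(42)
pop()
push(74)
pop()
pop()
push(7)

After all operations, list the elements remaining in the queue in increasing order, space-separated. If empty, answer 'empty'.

Answer: 7 86

Derivation:
push(33): heap contents = [33]
push(65): heap contents = [33, 65]
push(36): heap contents = [33, 36, 65]
pop() → 33: heap contents = [36, 65]
pop() → 36: heap contents = [65]
push(79): heap contents = [65, 79]
pop() → 65: heap contents = [79]
push(86): heap contents = [79, 86]
push(42): heap contents = [42, 79, 86]
pop() → 42: heap contents = [79, 86]
push(74): heap contents = [74, 79, 86]
pop() → 74: heap contents = [79, 86]
pop() → 79: heap contents = [86]
push(7): heap contents = [7, 86]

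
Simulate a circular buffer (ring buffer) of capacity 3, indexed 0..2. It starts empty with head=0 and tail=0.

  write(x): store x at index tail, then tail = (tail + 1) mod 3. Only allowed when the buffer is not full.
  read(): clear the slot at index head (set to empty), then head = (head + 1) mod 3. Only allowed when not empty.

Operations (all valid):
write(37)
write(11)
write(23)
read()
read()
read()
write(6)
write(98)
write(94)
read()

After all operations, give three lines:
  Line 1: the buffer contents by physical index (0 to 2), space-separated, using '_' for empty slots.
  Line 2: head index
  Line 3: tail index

Answer: _ 98 94
1
0

Derivation:
write(37): buf=[37 _ _], head=0, tail=1, size=1
write(11): buf=[37 11 _], head=0, tail=2, size=2
write(23): buf=[37 11 23], head=0, tail=0, size=3
read(): buf=[_ 11 23], head=1, tail=0, size=2
read(): buf=[_ _ 23], head=2, tail=0, size=1
read(): buf=[_ _ _], head=0, tail=0, size=0
write(6): buf=[6 _ _], head=0, tail=1, size=1
write(98): buf=[6 98 _], head=0, tail=2, size=2
write(94): buf=[6 98 94], head=0, tail=0, size=3
read(): buf=[_ 98 94], head=1, tail=0, size=2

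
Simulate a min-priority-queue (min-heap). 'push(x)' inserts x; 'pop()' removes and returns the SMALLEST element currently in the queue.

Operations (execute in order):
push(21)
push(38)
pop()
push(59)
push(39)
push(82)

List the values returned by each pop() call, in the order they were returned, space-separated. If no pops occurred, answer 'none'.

push(21): heap contents = [21]
push(38): heap contents = [21, 38]
pop() → 21: heap contents = [38]
push(59): heap contents = [38, 59]
push(39): heap contents = [38, 39, 59]
push(82): heap contents = [38, 39, 59, 82]

Answer: 21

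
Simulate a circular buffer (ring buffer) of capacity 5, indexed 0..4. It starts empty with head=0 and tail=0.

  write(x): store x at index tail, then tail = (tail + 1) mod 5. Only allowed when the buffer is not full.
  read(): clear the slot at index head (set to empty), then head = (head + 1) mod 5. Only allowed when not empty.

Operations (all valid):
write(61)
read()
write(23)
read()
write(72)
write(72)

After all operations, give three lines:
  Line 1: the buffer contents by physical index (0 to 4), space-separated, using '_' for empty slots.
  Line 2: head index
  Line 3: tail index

write(61): buf=[61 _ _ _ _], head=0, tail=1, size=1
read(): buf=[_ _ _ _ _], head=1, tail=1, size=0
write(23): buf=[_ 23 _ _ _], head=1, tail=2, size=1
read(): buf=[_ _ _ _ _], head=2, tail=2, size=0
write(72): buf=[_ _ 72 _ _], head=2, tail=3, size=1
write(72): buf=[_ _ 72 72 _], head=2, tail=4, size=2

Answer: _ _ 72 72 _
2
4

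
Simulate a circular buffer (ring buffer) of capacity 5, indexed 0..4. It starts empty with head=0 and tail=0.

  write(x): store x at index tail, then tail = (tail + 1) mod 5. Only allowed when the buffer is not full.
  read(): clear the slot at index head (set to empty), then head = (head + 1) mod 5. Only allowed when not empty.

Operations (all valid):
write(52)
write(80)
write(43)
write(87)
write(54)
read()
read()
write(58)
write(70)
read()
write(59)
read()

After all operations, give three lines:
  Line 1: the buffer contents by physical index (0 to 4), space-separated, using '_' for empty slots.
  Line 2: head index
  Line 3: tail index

write(52): buf=[52 _ _ _ _], head=0, tail=1, size=1
write(80): buf=[52 80 _ _ _], head=0, tail=2, size=2
write(43): buf=[52 80 43 _ _], head=0, tail=3, size=3
write(87): buf=[52 80 43 87 _], head=0, tail=4, size=4
write(54): buf=[52 80 43 87 54], head=0, tail=0, size=5
read(): buf=[_ 80 43 87 54], head=1, tail=0, size=4
read(): buf=[_ _ 43 87 54], head=2, tail=0, size=3
write(58): buf=[58 _ 43 87 54], head=2, tail=1, size=4
write(70): buf=[58 70 43 87 54], head=2, tail=2, size=5
read(): buf=[58 70 _ 87 54], head=3, tail=2, size=4
write(59): buf=[58 70 59 87 54], head=3, tail=3, size=5
read(): buf=[58 70 59 _ 54], head=4, tail=3, size=4

Answer: 58 70 59 _ 54
4
3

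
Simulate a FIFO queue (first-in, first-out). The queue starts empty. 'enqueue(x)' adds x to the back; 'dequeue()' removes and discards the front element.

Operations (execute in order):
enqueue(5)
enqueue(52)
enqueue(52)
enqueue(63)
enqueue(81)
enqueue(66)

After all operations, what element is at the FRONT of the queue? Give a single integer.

Answer: 5

Derivation:
enqueue(5): queue = [5]
enqueue(52): queue = [5, 52]
enqueue(52): queue = [5, 52, 52]
enqueue(63): queue = [5, 52, 52, 63]
enqueue(81): queue = [5, 52, 52, 63, 81]
enqueue(66): queue = [5, 52, 52, 63, 81, 66]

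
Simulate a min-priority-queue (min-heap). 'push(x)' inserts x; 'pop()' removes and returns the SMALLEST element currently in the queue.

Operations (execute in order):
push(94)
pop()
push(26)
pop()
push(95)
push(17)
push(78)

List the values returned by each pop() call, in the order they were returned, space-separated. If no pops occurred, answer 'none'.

Answer: 94 26

Derivation:
push(94): heap contents = [94]
pop() → 94: heap contents = []
push(26): heap contents = [26]
pop() → 26: heap contents = []
push(95): heap contents = [95]
push(17): heap contents = [17, 95]
push(78): heap contents = [17, 78, 95]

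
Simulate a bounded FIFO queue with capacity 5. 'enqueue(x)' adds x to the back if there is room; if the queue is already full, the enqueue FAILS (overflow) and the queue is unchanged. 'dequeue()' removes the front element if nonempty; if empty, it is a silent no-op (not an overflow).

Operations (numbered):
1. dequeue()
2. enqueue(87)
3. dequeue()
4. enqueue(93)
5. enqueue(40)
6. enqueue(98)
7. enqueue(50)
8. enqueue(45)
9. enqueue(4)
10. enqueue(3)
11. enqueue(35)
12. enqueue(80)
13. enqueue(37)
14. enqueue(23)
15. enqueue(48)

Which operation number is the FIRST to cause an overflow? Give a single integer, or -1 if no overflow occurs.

Answer: 9

Derivation:
1. dequeue(): empty, no-op, size=0
2. enqueue(87): size=1
3. dequeue(): size=0
4. enqueue(93): size=1
5. enqueue(40): size=2
6. enqueue(98): size=3
7. enqueue(50): size=4
8. enqueue(45): size=5
9. enqueue(4): size=5=cap → OVERFLOW (fail)
10. enqueue(3): size=5=cap → OVERFLOW (fail)
11. enqueue(35): size=5=cap → OVERFLOW (fail)
12. enqueue(80): size=5=cap → OVERFLOW (fail)
13. enqueue(37): size=5=cap → OVERFLOW (fail)
14. enqueue(23): size=5=cap → OVERFLOW (fail)
15. enqueue(48): size=5=cap → OVERFLOW (fail)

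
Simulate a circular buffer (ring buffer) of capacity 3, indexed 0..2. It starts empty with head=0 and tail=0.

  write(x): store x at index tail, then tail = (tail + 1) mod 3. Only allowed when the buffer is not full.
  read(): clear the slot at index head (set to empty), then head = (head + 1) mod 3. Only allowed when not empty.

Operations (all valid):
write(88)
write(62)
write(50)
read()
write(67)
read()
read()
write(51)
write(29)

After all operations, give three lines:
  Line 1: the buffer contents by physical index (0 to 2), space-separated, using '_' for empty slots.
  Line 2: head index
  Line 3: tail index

write(88): buf=[88 _ _], head=0, tail=1, size=1
write(62): buf=[88 62 _], head=0, tail=2, size=2
write(50): buf=[88 62 50], head=0, tail=0, size=3
read(): buf=[_ 62 50], head=1, tail=0, size=2
write(67): buf=[67 62 50], head=1, tail=1, size=3
read(): buf=[67 _ 50], head=2, tail=1, size=2
read(): buf=[67 _ _], head=0, tail=1, size=1
write(51): buf=[67 51 _], head=0, tail=2, size=2
write(29): buf=[67 51 29], head=0, tail=0, size=3

Answer: 67 51 29
0
0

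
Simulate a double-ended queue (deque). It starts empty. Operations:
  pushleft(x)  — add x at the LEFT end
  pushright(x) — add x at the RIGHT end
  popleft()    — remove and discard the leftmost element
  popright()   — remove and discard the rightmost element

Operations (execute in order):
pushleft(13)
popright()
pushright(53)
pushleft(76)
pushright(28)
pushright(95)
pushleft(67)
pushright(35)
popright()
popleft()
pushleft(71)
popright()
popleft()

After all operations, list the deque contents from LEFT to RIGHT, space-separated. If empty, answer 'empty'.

pushleft(13): [13]
popright(): []
pushright(53): [53]
pushleft(76): [76, 53]
pushright(28): [76, 53, 28]
pushright(95): [76, 53, 28, 95]
pushleft(67): [67, 76, 53, 28, 95]
pushright(35): [67, 76, 53, 28, 95, 35]
popright(): [67, 76, 53, 28, 95]
popleft(): [76, 53, 28, 95]
pushleft(71): [71, 76, 53, 28, 95]
popright(): [71, 76, 53, 28]
popleft(): [76, 53, 28]

Answer: 76 53 28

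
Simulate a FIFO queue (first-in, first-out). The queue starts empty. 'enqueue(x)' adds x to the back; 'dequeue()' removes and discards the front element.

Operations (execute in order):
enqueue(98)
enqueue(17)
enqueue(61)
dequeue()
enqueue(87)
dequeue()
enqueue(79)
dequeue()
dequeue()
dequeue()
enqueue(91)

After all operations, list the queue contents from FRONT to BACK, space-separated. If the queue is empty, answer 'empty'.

enqueue(98): [98]
enqueue(17): [98, 17]
enqueue(61): [98, 17, 61]
dequeue(): [17, 61]
enqueue(87): [17, 61, 87]
dequeue(): [61, 87]
enqueue(79): [61, 87, 79]
dequeue(): [87, 79]
dequeue(): [79]
dequeue(): []
enqueue(91): [91]

Answer: 91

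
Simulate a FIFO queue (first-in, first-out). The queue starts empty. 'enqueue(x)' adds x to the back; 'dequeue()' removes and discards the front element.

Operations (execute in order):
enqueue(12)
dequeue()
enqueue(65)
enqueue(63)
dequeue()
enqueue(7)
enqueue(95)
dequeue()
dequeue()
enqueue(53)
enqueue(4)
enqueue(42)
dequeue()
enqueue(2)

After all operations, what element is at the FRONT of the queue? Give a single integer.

enqueue(12): queue = [12]
dequeue(): queue = []
enqueue(65): queue = [65]
enqueue(63): queue = [65, 63]
dequeue(): queue = [63]
enqueue(7): queue = [63, 7]
enqueue(95): queue = [63, 7, 95]
dequeue(): queue = [7, 95]
dequeue(): queue = [95]
enqueue(53): queue = [95, 53]
enqueue(4): queue = [95, 53, 4]
enqueue(42): queue = [95, 53, 4, 42]
dequeue(): queue = [53, 4, 42]
enqueue(2): queue = [53, 4, 42, 2]

Answer: 53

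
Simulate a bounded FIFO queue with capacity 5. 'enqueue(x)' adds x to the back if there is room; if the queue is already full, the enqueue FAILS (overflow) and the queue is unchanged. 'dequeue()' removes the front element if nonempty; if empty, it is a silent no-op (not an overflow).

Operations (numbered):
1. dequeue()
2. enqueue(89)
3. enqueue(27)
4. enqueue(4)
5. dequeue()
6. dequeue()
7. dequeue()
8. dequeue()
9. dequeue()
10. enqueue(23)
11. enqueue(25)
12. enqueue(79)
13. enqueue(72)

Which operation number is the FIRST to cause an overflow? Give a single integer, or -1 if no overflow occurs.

1. dequeue(): empty, no-op, size=0
2. enqueue(89): size=1
3. enqueue(27): size=2
4. enqueue(4): size=3
5. dequeue(): size=2
6. dequeue(): size=1
7. dequeue(): size=0
8. dequeue(): empty, no-op, size=0
9. dequeue(): empty, no-op, size=0
10. enqueue(23): size=1
11. enqueue(25): size=2
12. enqueue(79): size=3
13. enqueue(72): size=4

Answer: -1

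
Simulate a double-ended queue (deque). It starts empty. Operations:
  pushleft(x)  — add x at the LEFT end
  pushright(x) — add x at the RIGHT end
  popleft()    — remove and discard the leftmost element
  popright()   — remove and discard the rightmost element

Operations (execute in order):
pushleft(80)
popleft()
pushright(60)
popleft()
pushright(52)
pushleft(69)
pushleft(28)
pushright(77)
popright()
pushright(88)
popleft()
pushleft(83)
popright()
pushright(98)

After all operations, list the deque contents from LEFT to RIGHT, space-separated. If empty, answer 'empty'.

pushleft(80): [80]
popleft(): []
pushright(60): [60]
popleft(): []
pushright(52): [52]
pushleft(69): [69, 52]
pushleft(28): [28, 69, 52]
pushright(77): [28, 69, 52, 77]
popright(): [28, 69, 52]
pushright(88): [28, 69, 52, 88]
popleft(): [69, 52, 88]
pushleft(83): [83, 69, 52, 88]
popright(): [83, 69, 52]
pushright(98): [83, 69, 52, 98]

Answer: 83 69 52 98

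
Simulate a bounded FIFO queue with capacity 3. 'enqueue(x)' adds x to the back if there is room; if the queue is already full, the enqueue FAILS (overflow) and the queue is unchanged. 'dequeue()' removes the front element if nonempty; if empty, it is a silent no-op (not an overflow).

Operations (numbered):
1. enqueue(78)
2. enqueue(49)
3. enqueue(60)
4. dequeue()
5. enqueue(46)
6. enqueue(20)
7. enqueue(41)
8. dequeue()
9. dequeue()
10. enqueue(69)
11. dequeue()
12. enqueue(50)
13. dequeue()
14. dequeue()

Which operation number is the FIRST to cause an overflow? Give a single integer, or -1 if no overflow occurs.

Answer: 6

Derivation:
1. enqueue(78): size=1
2. enqueue(49): size=2
3. enqueue(60): size=3
4. dequeue(): size=2
5. enqueue(46): size=3
6. enqueue(20): size=3=cap → OVERFLOW (fail)
7. enqueue(41): size=3=cap → OVERFLOW (fail)
8. dequeue(): size=2
9. dequeue(): size=1
10. enqueue(69): size=2
11. dequeue(): size=1
12. enqueue(50): size=2
13. dequeue(): size=1
14. dequeue(): size=0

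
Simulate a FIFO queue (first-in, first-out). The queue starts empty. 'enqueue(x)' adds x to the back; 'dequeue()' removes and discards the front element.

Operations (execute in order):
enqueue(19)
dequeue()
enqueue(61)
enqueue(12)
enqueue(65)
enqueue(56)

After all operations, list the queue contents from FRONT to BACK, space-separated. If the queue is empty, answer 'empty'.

Answer: 61 12 65 56

Derivation:
enqueue(19): [19]
dequeue(): []
enqueue(61): [61]
enqueue(12): [61, 12]
enqueue(65): [61, 12, 65]
enqueue(56): [61, 12, 65, 56]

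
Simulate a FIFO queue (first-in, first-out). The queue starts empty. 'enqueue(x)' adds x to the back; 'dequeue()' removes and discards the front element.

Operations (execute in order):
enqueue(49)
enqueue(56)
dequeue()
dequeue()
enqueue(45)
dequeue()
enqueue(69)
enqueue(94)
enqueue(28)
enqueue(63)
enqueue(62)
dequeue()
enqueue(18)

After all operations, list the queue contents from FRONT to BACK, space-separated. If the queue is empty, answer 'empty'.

Answer: 94 28 63 62 18

Derivation:
enqueue(49): [49]
enqueue(56): [49, 56]
dequeue(): [56]
dequeue(): []
enqueue(45): [45]
dequeue(): []
enqueue(69): [69]
enqueue(94): [69, 94]
enqueue(28): [69, 94, 28]
enqueue(63): [69, 94, 28, 63]
enqueue(62): [69, 94, 28, 63, 62]
dequeue(): [94, 28, 63, 62]
enqueue(18): [94, 28, 63, 62, 18]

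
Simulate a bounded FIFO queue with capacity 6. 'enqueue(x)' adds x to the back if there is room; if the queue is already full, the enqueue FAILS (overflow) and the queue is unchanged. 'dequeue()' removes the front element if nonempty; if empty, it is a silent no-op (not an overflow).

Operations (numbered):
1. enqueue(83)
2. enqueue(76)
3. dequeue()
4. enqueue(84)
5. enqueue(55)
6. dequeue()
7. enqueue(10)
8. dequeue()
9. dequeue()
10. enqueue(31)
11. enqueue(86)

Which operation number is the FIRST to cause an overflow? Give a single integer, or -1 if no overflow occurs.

1. enqueue(83): size=1
2. enqueue(76): size=2
3. dequeue(): size=1
4. enqueue(84): size=2
5. enqueue(55): size=3
6. dequeue(): size=2
7. enqueue(10): size=3
8. dequeue(): size=2
9. dequeue(): size=1
10. enqueue(31): size=2
11. enqueue(86): size=3

Answer: -1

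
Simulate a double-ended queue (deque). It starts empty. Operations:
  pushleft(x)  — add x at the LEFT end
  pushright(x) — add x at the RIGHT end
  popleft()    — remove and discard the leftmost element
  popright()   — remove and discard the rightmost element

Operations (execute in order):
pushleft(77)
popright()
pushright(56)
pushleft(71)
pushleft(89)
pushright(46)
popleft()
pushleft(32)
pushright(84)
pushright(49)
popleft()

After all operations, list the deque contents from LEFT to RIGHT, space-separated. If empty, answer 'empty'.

pushleft(77): [77]
popright(): []
pushright(56): [56]
pushleft(71): [71, 56]
pushleft(89): [89, 71, 56]
pushright(46): [89, 71, 56, 46]
popleft(): [71, 56, 46]
pushleft(32): [32, 71, 56, 46]
pushright(84): [32, 71, 56, 46, 84]
pushright(49): [32, 71, 56, 46, 84, 49]
popleft(): [71, 56, 46, 84, 49]

Answer: 71 56 46 84 49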